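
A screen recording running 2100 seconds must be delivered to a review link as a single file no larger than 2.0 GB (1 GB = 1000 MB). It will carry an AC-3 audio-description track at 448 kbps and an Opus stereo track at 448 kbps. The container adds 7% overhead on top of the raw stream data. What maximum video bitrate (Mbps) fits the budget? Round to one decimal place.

Budget: 2.0 GB = 16000.0 Mb.
Stream payload after overhead: 16000.0 / 1.07 = 14953.3 Mb.
Total bitrate budget: 14953.3 Mb / 2100 s = 7.121 Mbps.
Audio total: 448 + 448 = 896 kbps = 0.896 Mbps.
Video: 7.121 − 0.896 = 6.225 Mbps.

6.2 Mbps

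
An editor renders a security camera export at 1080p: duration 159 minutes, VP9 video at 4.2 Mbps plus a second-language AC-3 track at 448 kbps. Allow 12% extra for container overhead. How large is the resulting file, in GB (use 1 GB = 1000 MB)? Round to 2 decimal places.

6.21 GB

159 min = 9540 s
Audio: 448 kbps = 0.448 Mbps.
Total bitrate: 4.2 + 0.448 = 4.648 Mbps.
Stream data: 4.648 Mbps × 9540 s = 44341.9 Mb.
With 12% container overhead: ×1.12.
49,663 Mb ÷ 8 = 6,208 MB → 6.208 GB.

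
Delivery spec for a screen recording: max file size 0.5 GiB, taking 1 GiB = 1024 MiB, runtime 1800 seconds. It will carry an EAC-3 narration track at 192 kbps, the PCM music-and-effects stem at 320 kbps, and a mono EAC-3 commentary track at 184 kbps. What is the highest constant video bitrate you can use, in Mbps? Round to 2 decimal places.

Budget: 0.5 GiB = 4295.0 Mb.
Total bitrate budget: 4295.0 Mb / 1800 s = 2.386 Mbps.
Audio total: 192 + 320 + 184 = 696 kbps = 0.696 Mbps.
Video: 2.386 − 0.696 = 1.690 Mbps.

1.69 Mbps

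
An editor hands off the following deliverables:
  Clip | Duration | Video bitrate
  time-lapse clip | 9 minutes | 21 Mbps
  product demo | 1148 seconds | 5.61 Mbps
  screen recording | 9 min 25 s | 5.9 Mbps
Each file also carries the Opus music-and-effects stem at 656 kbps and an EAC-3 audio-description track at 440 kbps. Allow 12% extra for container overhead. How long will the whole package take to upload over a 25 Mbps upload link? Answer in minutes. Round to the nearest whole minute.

Audio total: 656 + 440 = 1096 kbps = 1.096 Mbps.
time-lapse clip: 22.096 Mbps × 540 s × 1.12 = 13363.7 Mb
product demo: 6.706 Mbps × 1148 s × 1.12 = 8622.3 Mb
screen recording: 6.996 Mbps × 565 s × 1.12 = 4427.1 Mb
Total: 26413.0 Mb = 3301.6 MB.
At 25 Mbps: 26413.0 / 25 = 1057 s ≈ 17.6 minutes.

18 minutes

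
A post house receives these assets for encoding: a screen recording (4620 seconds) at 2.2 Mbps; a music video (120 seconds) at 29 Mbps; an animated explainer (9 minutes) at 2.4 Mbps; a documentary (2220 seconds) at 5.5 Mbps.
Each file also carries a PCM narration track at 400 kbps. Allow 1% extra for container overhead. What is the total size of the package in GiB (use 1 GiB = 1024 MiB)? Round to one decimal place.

3.5 GiB

Audio: 400 kbps = 0.400 Mbps.
screen recording: 2.600 Mbps × 4620 s × 1.01 = 12132.1 Mb
music video: 29.400 Mbps × 120 s × 1.01 = 3563.3 Mb
animated explainer: 2.800 Mbps × 540 s × 1.01 = 1527.1 Mb
documentary: 5.900 Mbps × 2220 s × 1.01 = 13229.0 Mb
Total: 30451.5 Mb = 3806.4 MB.
= 3.545 GiB.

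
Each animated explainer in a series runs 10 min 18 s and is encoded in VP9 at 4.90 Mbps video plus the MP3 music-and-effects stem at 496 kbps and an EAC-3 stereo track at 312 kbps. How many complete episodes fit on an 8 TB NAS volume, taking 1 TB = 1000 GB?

18142

10 min 18 s = 618 s
Audio total: 496 + 312 = 808 kbps = 0.808 Mbps.
Total bitrate: 5.708 Mbps.
Per item: 5.708 Mbps × 618 s = 3,528 Mb = 440.9 MB.
Capacity: 8 TB = 64,000,000 Mb; 18142.93 items → 18142 complete.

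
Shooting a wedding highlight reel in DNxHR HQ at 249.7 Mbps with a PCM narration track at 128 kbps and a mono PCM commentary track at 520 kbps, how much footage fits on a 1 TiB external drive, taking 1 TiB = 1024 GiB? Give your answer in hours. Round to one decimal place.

9.8 hours

Audio total: 128 + 520 = 648 kbps = 0.648 Mbps.
Total bitrate: 249.7 + 0.648 = 250.348 Mbps.
Capacity: 1 TiB = 8,796,093 Mb.
Recording time: 8,796,093 / 250.348 = 35,135 s ≈ 9.76 hours.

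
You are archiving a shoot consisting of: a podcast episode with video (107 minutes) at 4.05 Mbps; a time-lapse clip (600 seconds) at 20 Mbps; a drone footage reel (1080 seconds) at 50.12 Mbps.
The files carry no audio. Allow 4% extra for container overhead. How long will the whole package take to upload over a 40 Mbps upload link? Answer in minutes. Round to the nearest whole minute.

podcast episode with video: 4.050 Mbps × 6420 s × 1.04 = 27041.0 Mb
time-lapse clip: 20.000 Mbps × 600 s × 1.04 = 12480.0 Mb
drone footage reel: 50.120 Mbps × 1080 s × 1.04 = 56294.8 Mb
Total: 95815.8 Mb = 11977.0 MB.
At 40 Mbps: 95815.8 / 40 = 2395 s ≈ 39.9 minutes.

40 minutes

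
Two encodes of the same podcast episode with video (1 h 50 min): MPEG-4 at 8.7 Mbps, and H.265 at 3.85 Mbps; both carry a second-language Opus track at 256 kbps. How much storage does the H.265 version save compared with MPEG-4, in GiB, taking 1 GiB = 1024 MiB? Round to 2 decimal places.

3.73 GiB

1 h 50 min = 110 min = 6600 s
Audio: 256 kbps = 0.256 Mbps.
MPEG-4: 8.956 Mbps × 6600 s = 59109.6 Mb = 6.881 GiB.
H.265: 4.106 Mbps × 6600 s = 27099.6 Mb = 3.155 GiB.
Saving: 6.881 − 3.155 = 3.726 GiB.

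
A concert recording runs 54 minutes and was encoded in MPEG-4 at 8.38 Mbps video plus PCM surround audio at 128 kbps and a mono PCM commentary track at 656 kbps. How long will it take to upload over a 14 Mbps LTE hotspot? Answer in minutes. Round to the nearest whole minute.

54 min = 3240 s
Audio total: 128 + 656 = 784 kbps = 0.784 Mbps.
Total bitrate: 9.164 Mbps.
File: 9.164 Mbps × 3240 s = 29691.4 Mb.
At 14 Mbps: 29691.4 / 14 = 2120.8 s ≈ 35.3 minutes.

35 minutes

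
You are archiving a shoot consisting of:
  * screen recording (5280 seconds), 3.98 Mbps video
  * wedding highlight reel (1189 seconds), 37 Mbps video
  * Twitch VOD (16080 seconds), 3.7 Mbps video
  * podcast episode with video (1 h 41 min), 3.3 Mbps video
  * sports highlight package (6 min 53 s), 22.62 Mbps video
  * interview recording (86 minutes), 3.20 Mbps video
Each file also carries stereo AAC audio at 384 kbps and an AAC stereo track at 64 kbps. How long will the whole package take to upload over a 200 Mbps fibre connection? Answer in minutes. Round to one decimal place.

15.5 minutes

Audio total: 384 + 64 = 448 kbps = 0.448 Mbps.
screen recording: 4.428 Mbps × 5280 s = 23379.8 Mb
wedding highlight reel: 37.448 Mbps × 1189 s = 44525.7 Mb
Twitch VOD: 4.148 Mbps × 16080 s = 66699.8 Mb
podcast episode with video: 3.748 Mbps × 6060 s = 22712.9 Mb
sports highlight package: 23.068 Mbps × 413 s = 9527.1 Mb
interview recording: 3.648 Mbps × 5160 s = 18823.7 Mb
Total: 185669.0 Mb = 23208.6 MB.
At 200 Mbps: 185669.0 / 200 = 928 s ≈ 15.5 minutes.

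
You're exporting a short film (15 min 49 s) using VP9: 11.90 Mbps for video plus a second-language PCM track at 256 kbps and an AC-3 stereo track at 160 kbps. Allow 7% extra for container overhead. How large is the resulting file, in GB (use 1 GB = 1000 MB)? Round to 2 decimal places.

1.56 GB

15 min 49 s = 949 s
Audio total: 256 + 160 = 416 kbps = 0.416 Mbps.
Total bitrate: 11.90 + 0.416 = 12.316 Mbps.
Stream data: 12.316 Mbps × 949 s = 11687.9 Mb.
With 7% container overhead: ×1.07.
12,506 Mb ÷ 8 = 1,563 MB → 1.563 GB.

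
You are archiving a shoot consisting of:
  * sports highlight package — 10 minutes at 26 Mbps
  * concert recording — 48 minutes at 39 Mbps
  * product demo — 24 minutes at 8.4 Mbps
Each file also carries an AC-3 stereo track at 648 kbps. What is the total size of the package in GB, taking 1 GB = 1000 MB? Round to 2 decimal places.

Audio: 648 kbps = 0.648 Mbps.
sports highlight package: 26.648 Mbps × 600 s = 15988.8 Mb
concert recording: 39.648 Mbps × 2880 s = 114186.2 Mb
product demo: 9.048 Mbps × 1440 s = 13029.1 Mb
Total: 143204.2 Mb = 17900.5 MB.
= 17.90 GB.

17.90 GB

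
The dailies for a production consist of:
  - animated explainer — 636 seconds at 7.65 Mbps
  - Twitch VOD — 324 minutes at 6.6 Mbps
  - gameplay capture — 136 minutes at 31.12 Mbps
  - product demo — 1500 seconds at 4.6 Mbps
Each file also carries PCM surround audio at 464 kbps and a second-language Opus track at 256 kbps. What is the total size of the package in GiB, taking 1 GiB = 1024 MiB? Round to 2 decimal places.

48.36 GiB

Audio total: 464 + 256 = 720 kbps = 0.720 Mbps.
animated explainer: 8.370 Mbps × 636 s = 5323.3 Mb
Twitch VOD: 7.320 Mbps × 19440 s = 142300.8 Mb
gameplay capture: 31.840 Mbps × 8160 s = 259814.4 Mb
product demo: 5.320 Mbps × 1500 s = 7980.0 Mb
Total: 415418.5 Mb = 51927.3 MB.
= 48.36 GiB.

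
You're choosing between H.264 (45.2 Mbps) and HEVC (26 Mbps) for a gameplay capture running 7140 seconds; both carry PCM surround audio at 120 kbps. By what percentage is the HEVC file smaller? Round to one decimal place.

42.4%

Audio: 120 kbps = 0.120 Mbps.
H.264: 45.320 Mbps × 7140 s = 323584.8 Mb = 40.448 GB.
HEVC: 26.120 Mbps × 7140 s = 186496.8 Mb = 23.312 GB.
Reduction: (1 − 23.312/40.448) × 100 = 42.37%.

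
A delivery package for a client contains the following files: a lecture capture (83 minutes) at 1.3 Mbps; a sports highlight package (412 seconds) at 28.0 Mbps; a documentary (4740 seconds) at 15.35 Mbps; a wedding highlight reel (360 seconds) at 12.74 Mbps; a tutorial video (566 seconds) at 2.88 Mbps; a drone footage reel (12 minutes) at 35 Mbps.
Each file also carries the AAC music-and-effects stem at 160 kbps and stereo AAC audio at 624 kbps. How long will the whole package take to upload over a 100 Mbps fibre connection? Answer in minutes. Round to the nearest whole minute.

22 minutes

Audio total: 160 + 624 = 784 kbps = 0.784 Mbps.
lecture capture: 2.084 Mbps × 4980 s = 10378.3 Mb
sports highlight package: 28.784 Mbps × 412 s = 11859.0 Mb
documentary: 16.134 Mbps × 4740 s = 76475.2 Mb
wedding highlight reel: 13.524 Mbps × 360 s = 4868.6 Mb
tutorial video: 3.664 Mbps × 566 s = 2073.8 Mb
drone footage reel: 35.784 Mbps × 720 s = 25764.5 Mb
Total: 131419.4 Mb = 16427.4 MB.
At 100 Mbps: 131419.4 / 100 = 1314 s ≈ 21.9 minutes.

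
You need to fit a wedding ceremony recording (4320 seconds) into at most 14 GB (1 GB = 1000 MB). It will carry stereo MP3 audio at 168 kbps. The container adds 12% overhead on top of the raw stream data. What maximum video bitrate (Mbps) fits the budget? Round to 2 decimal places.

Budget: 14 GB = 112000.0 Mb.
Stream payload after overhead: 112000.0 / 1.12 = 100000.0 Mb.
Total bitrate budget: 100000.0 Mb / 4320 s = 23.148 Mbps.
Audio: 168 kbps = 0.168 Mbps.
Video: 23.148 − 0.168 = 22.980 Mbps.

22.98 Mbps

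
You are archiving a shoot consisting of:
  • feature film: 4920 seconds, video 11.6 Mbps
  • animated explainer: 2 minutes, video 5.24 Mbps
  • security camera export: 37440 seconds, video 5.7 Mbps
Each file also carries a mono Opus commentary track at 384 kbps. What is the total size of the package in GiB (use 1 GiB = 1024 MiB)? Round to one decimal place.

33.5 GiB

Audio: 384 kbps = 0.384 Mbps.
feature film: 11.984 Mbps × 4920 s = 58961.3 Mb
animated explainer: 5.624 Mbps × 120 s = 674.9 Mb
security camera export: 6.084 Mbps × 37440 s = 227785.0 Mb
Total: 287421.1 Mb = 35927.6 MB.
= 33.46 GiB.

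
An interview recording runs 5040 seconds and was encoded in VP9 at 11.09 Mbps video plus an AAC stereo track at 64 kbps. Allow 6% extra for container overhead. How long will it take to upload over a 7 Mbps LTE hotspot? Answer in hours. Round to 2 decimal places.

2.36 hours

Audio: 64 kbps = 0.064 Mbps.
Total bitrate: 11.154 Mbps.
File: 11.154 Mbps × 5040 s = 56216.2 Mb.
With 6% container overhead: ×1.06. → 59589.1 Mb.
At 7 Mbps: 59589.1 / 7 = 8512.7 s ≈ 2.36 hours.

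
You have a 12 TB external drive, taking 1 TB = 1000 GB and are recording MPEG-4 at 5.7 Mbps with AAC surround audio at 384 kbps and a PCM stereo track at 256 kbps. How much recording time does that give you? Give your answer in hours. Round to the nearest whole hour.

Audio total: 384 + 256 = 640 kbps = 0.640 Mbps.
Total bitrate: 5.7 + 0.640 = 6.340 Mbps.
Capacity: 12 TB = 96,000,000 Mb.
Recording time: 96,000,000 / 6.340 = 15,141,956 s ≈ 4,206 hours.

4206 hours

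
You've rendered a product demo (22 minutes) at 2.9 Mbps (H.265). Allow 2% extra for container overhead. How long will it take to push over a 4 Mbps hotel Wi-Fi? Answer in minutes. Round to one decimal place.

22 min = 1320 s
File: 2.900 Mbps × 1320 s = 3828.0 Mb.
With 2% container overhead: ×1.02. → 3904.6 Mb.
At 4 Mbps: 3904.6 / 4 = 976.1 s ≈ 16.3 minutes.

16.3 minutes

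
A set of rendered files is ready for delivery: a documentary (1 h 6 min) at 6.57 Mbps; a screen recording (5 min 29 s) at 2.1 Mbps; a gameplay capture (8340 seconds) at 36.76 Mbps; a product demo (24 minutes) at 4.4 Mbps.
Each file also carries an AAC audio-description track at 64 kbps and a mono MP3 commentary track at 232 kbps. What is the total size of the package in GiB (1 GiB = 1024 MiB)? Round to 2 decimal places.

40.02 GiB

Audio total: 64 + 232 = 296 kbps = 0.296 Mbps.
documentary: 6.866 Mbps × 3960 s = 27189.4 Mb
screen recording: 2.396 Mbps × 329 s = 788.3 Mb
gameplay capture: 37.056 Mbps × 8340 s = 309047.0 Mb
product demo: 4.696 Mbps × 1440 s = 6762.2 Mb
Total: 343786.9 Mb = 42973.4 MB.
= 40.02 GiB.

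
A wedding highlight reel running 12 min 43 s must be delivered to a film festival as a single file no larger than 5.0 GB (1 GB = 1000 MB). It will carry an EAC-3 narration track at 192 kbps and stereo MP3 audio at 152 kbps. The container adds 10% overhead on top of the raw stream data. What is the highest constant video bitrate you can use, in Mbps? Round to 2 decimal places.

Budget: 5.0 GB = 40000.0 Mb.
Stream payload after overhead: 40000.0 / 1.10 = 36363.6 Mb.
12 min 43 s = 763 s
Total bitrate budget: 36363.6 Mb / 763 s = 47.659 Mbps.
Audio total: 192 + 152 = 344 kbps = 0.344 Mbps.
Video: 47.659 − 0.344 = 47.315 Mbps.

47.31 Mbps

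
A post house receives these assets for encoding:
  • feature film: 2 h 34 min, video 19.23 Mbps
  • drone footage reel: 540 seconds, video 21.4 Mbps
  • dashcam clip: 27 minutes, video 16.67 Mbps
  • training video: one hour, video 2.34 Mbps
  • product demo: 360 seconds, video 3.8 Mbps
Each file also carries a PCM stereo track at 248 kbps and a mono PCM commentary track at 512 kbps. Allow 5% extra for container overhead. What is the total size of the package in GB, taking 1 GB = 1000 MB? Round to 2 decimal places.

Audio total: 248 + 512 = 760 kbps = 0.760 Mbps.
feature film: 19.990 Mbps × 9240 s × 1.05 = 193943.0 Mb
drone footage reel: 22.160 Mbps × 540 s × 1.05 = 12564.7 Mb
dashcam clip: 17.430 Mbps × 1620 s × 1.05 = 29648.4 Mb
training video: 3.100 Mbps × 3600 s × 1.05 = 11718.0 Mb
product demo: 4.560 Mbps × 360 s × 1.05 = 1723.7 Mb
Total: 249597.8 Mb = 31199.7 MB.
= 31.20 GB.

31.20 GB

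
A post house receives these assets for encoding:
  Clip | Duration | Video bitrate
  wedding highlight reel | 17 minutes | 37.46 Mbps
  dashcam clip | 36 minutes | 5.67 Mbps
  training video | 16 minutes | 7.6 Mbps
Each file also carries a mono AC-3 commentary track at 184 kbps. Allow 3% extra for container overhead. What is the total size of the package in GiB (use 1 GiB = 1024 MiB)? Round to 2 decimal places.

7.02 GiB

Audio: 184 kbps = 0.184 Mbps.
wedding highlight reel: 37.644 Mbps × 1020 s × 1.03 = 39548.8 Mb
dashcam clip: 5.854 Mbps × 2160 s × 1.03 = 13024.0 Mb
training video: 7.784 Mbps × 960 s × 1.03 = 7696.8 Mb
Total: 60269.6 Mb = 7533.7 MB.
= 7.016 GiB.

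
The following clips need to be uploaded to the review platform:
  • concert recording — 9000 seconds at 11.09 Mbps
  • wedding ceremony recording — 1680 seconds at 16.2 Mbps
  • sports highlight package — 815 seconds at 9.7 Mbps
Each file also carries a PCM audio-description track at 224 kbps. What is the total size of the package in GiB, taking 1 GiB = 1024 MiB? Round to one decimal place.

16.0 GiB

Audio: 224 kbps = 0.224 Mbps.
concert recording: 11.314 Mbps × 9000 s = 101826.0 Mb
wedding ceremony recording: 16.424 Mbps × 1680 s = 27592.3 Mb
sports highlight package: 9.924 Mbps × 815 s = 8088.1 Mb
Total: 137506.4 Mb = 17188.3 MB.
= 16.01 GiB.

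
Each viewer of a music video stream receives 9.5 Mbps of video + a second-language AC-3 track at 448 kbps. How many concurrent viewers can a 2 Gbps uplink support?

201

Audio: 448 kbps = 0.448 Mbps.
Per-viewer media rate: 9.948 Mbps.
2 Gbps = 2,000 Mbps; 2,000 / 9.948 = 201.05 → 201 viewers.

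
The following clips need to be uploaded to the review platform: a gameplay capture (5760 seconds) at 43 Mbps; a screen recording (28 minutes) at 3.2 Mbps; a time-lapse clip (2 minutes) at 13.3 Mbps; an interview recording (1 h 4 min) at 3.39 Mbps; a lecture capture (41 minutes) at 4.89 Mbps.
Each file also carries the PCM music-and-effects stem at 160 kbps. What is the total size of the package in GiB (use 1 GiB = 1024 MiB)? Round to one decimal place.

Audio: 160 kbps = 0.160 Mbps.
gameplay capture: 43.160 Mbps × 5760 s = 248601.6 Mb
screen recording: 3.360 Mbps × 1680 s = 5644.8 Mb
time-lapse clip: 13.460 Mbps × 120 s = 1615.2 Mb
interview recording: 3.550 Mbps × 3840 s = 13632.0 Mb
lecture capture: 5.050 Mbps × 2460 s = 12423.0 Mb
Total: 281916.6 Mb = 35239.6 MB.
= 32.82 GiB.

32.8 GiB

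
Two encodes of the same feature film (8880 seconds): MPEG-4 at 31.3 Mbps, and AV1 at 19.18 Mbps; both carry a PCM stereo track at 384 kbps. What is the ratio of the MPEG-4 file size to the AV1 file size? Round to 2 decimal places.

Audio: 384 kbps = 0.384 Mbps.
MPEG-4: 31.684 Mbps × 8880 s = 281353.9 Mb = 35.169 GB.
AV1: 19.564 Mbps × 8880 s = 173728.3 Mb = 21.716 GB.
Ratio: 35.169 / 21.716 = 1.620.

1.62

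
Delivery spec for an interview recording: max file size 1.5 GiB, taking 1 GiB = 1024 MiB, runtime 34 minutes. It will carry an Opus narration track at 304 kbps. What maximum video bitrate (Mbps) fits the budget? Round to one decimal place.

6.0 Mbps

Budget: 1.5 GiB = 12884.9 Mb.
34 min = 2040 s
Total bitrate budget: 12884.9 Mb / 2040 s = 6.316 Mbps.
Audio: 304 kbps = 0.304 Mbps.
Video: 6.316 − 0.304 = 6.012 Mbps.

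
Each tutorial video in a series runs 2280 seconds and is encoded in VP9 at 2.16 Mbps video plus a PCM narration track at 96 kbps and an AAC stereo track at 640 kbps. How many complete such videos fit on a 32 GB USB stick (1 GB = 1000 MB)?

38

Audio total: 96 + 640 = 736 kbps = 0.736 Mbps.
Total bitrate: 2.896 Mbps.
Per item: 2.896 Mbps × 2280 s = 6,603 Mb = 825.4 MB.
Capacity: 32 GB = 256,000 Mb; 38.77 items → 38 complete.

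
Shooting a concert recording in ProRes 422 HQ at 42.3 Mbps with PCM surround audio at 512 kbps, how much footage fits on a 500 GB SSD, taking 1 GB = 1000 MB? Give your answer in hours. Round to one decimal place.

Audio: 512 kbps = 0.512 Mbps.
Total bitrate: 42.3 + 0.512 = 42.812 Mbps.
Capacity: 500 GB = 4,000,000 Mb.
Recording time: 4,000,000 / 42.812 = 93,432 s ≈ 26.0 hours.

26.0 hours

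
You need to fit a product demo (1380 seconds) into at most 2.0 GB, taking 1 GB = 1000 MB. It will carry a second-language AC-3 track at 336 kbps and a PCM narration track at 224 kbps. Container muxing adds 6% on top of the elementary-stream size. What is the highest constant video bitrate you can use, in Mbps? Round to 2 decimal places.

Budget: 2.0 GB = 16000.0 Mb.
Stream payload after overhead: 16000.0 / 1.06 = 15094.3 Mb.
Total bitrate budget: 15094.3 Mb / 1380 s = 10.938 Mbps.
Audio total: 336 + 224 = 560 kbps = 0.560 Mbps.
Video: 10.938 − 0.560 = 10.378 Mbps.

10.38 Mbps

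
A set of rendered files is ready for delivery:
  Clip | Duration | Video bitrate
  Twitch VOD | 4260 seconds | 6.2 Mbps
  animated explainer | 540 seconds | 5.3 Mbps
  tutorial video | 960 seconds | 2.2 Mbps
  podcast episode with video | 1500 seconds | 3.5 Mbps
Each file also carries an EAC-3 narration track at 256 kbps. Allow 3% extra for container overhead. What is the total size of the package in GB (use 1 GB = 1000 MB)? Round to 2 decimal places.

4.96 GB

Audio: 256 kbps = 0.256 Mbps.
Twitch VOD: 6.456 Mbps × 4260 s × 1.03 = 28327.6 Mb
animated explainer: 5.556 Mbps × 540 s × 1.03 = 3090.2 Mb
tutorial video: 2.456 Mbps × 960 s × 1.03 = 2428.5 Mb
podcast episode with video: 3.756 Mbps × 1500 s × 1.03 = 5803.0 Mb
Total: 39649.4 Mb = 4956.2 MB.
= 4.956 GB.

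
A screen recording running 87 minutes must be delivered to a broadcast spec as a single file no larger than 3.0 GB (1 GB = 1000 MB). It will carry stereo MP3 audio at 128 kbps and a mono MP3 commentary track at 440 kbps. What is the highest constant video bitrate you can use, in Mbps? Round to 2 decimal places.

4.03 Mbps

Budget: 3.0 GB = 24000.0 Mb.
87 min = 5220 s
Total bitrate budget: 24000.0 Mb / 5220 s = 4.598 Mbps.
Audio total: 128 + 440 = 568 kbps = 0.568 Mbps.
Video: 4.598 − 0.568 = 4.030 Mbps.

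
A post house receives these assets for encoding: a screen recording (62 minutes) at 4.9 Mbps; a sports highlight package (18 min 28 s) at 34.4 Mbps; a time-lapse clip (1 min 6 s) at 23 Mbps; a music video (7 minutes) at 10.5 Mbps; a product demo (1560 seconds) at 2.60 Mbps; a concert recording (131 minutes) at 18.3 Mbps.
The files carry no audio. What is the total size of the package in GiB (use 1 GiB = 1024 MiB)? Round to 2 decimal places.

screen recording: 4.900 Mbps × 3720 s = 18228.0 Mb
sports highlight package: 34.400 Mbps × 1108 s = 38115.2 Mb
time-lapse clip: 23.000 Mbps × 66 s = 1518.0 Mb
music video: 10.500 Mbps × 420 s = 4410.0 Mb
product demo: 2.600 Mbps × 1560 s = 4056.0 Mb
concert recording: 18.300 Mbps × 7860 s = 143838.0 Mb
Total: 210165.2 Mb = 26270.7 MB.
= 24.47 GiB.

24.47 GiB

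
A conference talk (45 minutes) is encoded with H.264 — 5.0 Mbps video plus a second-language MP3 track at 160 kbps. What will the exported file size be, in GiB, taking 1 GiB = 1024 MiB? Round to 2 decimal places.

1.62 GiB

45 min = 2700 s
Audio: 160 kbps = 0.160 Mbps.
Total bitrate: 5.0 + 0.160 = 5.160 Mbps.
Stream data: 5.160 Mbps × 2700 s = 13932.0 Mb.
13,932 Mb = 1,741,500,000 bytes ÷ 1,073,741,824 = 1.622 GiB.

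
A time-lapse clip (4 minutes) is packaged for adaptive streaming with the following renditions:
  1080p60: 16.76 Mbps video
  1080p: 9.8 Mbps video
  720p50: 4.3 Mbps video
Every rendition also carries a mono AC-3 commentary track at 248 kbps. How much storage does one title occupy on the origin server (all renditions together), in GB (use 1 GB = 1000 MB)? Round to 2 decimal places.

4 min = 240 s
Audio: 248 kbps = 0.248 Mbps.
Sum of rendition bitrates: (16.76+0.248) + (9.8+0.248) + (4.3+0.248) = 31.604 Mbps.
× 240 s = 7,585 Mb = 948.1 MB = 0.9481 GB.

0.95 GB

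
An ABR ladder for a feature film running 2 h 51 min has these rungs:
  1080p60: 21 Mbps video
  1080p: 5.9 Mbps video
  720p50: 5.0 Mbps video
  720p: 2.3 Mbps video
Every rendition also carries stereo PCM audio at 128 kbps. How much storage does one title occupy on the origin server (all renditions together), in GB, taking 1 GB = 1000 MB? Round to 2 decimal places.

44.52 GB

2 h 51 min = 171 min = 10260 s
Audio: 128 kbps = 0.128 Mbps.
Sum of rendition bitrates: (21+0.128) + (5.9+0.128) + (5.0+0.128) + (2.3+0.128) = 34.712 Mbps.
× 10260 s = 356,145 Mb = 44,518 MB = 44.52 GB.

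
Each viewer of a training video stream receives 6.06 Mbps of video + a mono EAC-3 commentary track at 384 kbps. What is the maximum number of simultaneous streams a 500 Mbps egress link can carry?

77

Audio: 384 kbps = 0.384 Mbps.
Per-viewer media rate: 6.444 Mbps.
500 Mbps = 500.0 Mbps; 500.0 / 6.444 = 77.59 → 77 viewers.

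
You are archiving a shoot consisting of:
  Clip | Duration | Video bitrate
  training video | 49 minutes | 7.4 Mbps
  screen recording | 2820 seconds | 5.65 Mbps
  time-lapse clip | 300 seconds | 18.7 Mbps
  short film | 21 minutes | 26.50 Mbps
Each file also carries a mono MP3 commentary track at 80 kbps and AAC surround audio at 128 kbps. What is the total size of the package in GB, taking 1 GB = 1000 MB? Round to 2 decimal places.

9.78 GB

Audio total: 80 + 128 = 208 kbps = 0.208 Mbps.
training video: 7.608 Mbps × 2940 s = 22367.5 Mb
screen recording: 5.858 Mbps × 2820 s = 16519.6 Mb
time-lapse clip: 18.908 Mbps × 300 s = 5672.4 Mb
short film: 26.708 Mbps × 1260 s = 33652.1 Mb
Total: 78211.6 Mb = 9776.4 MB.
= 9.776 GB.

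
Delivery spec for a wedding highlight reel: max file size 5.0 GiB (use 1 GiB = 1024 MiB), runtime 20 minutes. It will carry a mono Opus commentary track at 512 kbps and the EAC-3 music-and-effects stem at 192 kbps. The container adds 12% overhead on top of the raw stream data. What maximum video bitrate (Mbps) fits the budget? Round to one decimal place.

Budget: 5.0 GiB = 42949.7 Mb.
Stream payload after overhead: 42949.7 / 1.12 = 38347.9 Mb.
20 min = 1200 s
Total bitrate budget: 38347.9 Mb / 1200 s = 31.957 Mbps.
Audio total: 512 + 192 = 704 kbps = 0.704 Mbps.
Video: 31.957 − 0.704 = 31.253 Mbps.

31.3 Mbps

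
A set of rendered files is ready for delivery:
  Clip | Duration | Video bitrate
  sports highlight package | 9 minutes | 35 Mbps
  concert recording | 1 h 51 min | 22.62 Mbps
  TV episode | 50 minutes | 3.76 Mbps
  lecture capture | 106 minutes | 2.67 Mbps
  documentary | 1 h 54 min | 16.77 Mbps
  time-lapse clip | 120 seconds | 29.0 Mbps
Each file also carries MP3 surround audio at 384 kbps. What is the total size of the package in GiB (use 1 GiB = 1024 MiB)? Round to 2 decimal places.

37.84 GiB

Audio: 384 kbps = 0.384 Mbps.
sports highlight package: 35.384 Mbps × 540 s = 19107.4 Mb
concert recording: 23.004 Mbps × 6660 s = 153206.6 Mb
TV episode: 4.144 Mbps × 3000 s = 12432.0 Mb
lecture capture: 3.054 Mbps × 6360 s = 19423.4 Mb
documentary: 17.154 Mbps × 6840 s = 117333.4 Mb
time-lapse clip: 29.384 Mbps × 120 s = 3526.1 Mb
Total: 325028.9 Mb = 40628.6 MB.
= 37.84 GiB.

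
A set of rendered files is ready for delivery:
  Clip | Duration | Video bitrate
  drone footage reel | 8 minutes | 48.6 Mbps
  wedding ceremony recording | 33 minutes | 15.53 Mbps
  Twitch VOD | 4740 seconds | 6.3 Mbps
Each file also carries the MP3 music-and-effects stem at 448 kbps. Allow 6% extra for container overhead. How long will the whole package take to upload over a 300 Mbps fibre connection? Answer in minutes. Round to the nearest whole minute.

Audio: 448 kbps = 0.448 Mbps.
drone footage reel: 49.048 Mbps × 480 s × 1.06 = 24955.6 Mb
wedding ceremony recording: 15.978 Mbps × 1980 s × 1.06 = 33534.6 Mb
Twitch VOD: 6.748 Mbps × 4740 s × 1.06 = 33904.7 Mb
Total: 92394.9 Mb = 11549.4 MB.
At 300 Mbps: 92394.9 / 300 = 308 s ≈ 5.13 minutes.

5 minutes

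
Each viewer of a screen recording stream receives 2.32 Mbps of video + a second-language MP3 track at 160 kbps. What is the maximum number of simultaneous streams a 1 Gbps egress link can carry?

Audio: 160 kbps = 0.160 Mbps.
Per-viewer media rate: 2.480 Mbps.
1 Gbps = 1,000 Mbps; 1,000 / 2.480 = 403.23 → 403 viewers.

403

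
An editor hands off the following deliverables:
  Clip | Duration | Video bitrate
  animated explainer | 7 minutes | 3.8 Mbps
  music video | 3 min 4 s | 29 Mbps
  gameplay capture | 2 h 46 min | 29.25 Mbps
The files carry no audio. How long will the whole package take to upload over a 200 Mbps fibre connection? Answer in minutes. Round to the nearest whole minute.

animated explainer: 3.800 Mbps × 420 s = 1596.0 Mb
music video: 29.000 Mbps × 184 s = 5336.0 Mb
gameplay capture: 29.250 Mbps × 9960 s = 291330.0 Mb
Total: 298262.0 Mb = 37282.8 MB.
At 200 Mbps: 298262.0 / 200 = 1491 s ≈ 24.9 minutes.

25 minutes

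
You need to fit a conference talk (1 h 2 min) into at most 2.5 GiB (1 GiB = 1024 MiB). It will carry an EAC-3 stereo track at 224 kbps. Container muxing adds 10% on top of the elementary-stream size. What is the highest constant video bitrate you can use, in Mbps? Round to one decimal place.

5.0 Mbps

Budget: 2.5 GiB = 21474.8 Mb.
Stream payload after overhead: 21474.8 / 1.10 = 19522.6 Mb.
1 h 2 min = 62 min = 3720 s
Total bitrate budget: 19522.6 Mb / 3720 s = 5.248 Mbps.
Audio: 224 kbps = 0.224 Mbps.
Video: 5.248 − 0.224 = 5.024 Mbps.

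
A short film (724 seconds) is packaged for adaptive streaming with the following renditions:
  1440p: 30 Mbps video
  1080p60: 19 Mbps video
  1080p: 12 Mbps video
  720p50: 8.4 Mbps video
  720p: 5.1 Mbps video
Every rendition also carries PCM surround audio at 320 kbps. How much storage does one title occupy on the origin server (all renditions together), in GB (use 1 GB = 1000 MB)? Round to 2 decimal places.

6.89 GB

Audio: 320 kbps = 0.320 Mbps.
Sum of rendition bitrates: (30+0.320) + (19+0.320) + (12+0.320) + (8.4+0.320) + (5.1+0.320) = 76.100 Mbps.
× 724 s = 55,096 Mb = 6,887 MB = 6.887 GB.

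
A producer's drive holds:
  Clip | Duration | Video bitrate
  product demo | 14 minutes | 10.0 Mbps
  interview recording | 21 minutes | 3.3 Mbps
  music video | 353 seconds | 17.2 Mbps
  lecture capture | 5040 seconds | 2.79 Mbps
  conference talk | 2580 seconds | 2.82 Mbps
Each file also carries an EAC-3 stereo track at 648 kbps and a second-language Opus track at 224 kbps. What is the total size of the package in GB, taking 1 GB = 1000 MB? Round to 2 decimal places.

6.09 GB

Audio total: 648 + 224 = 872 kbps = 0.872 Mbps.
product demo: 10.872 Mbps × 840 s = 9132.5 Mb
interview recording: 4.172 Mbps × 1260 s = 5256.7 Mb
music video: 18.072 Mbps × 353 s = 6379.4 Mb
lecture capture: 3.662 Mbps × 5040 s = 18456.5 Mb
conference talk: 3.692 Mbps × 2580 s = 9525.4 Mb
Total: 48750.5 Mb = 6093.8 MB.
= 6.094 GB.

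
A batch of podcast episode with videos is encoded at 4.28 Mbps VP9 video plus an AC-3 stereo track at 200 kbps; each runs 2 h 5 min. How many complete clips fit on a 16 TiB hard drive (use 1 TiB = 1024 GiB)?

4188

2 h 5 min = 125 min = 7500 s
Audio: 200 kbps = 0.200 Mbps.
Total bitrate: 4.480 Mbps.
Per item: 4.480 Mbps × 7500 s = 33,600 Mb = 4,200 MB.
Capacity: 16 TiB = 140,737,488 Mb; 4188.62 items → 4188 complete.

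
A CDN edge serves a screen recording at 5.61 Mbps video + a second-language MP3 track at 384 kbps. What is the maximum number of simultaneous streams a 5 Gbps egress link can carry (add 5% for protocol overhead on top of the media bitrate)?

794

Audio: 384 kbps = 0.384 Mbps.
Per-viewer media rate: 5.994 Mbps.
On the wire with 5% overhead: 6.294 Mbps.
5 Gbps = 5,000 Mbps; 5,000 / 6.294 = 794.45 → 794 viewers.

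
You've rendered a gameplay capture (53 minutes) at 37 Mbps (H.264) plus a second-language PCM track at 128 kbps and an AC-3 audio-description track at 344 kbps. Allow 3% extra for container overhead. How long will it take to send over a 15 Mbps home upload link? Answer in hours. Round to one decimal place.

53 min = 3180 s
Audio total: 128 + 344 = 472 kbps = 0.472 Mbps.
Total bitrate: 37.472 Mbps.
File: 37.472 Mbps × 3180 s = 119161.0 Mb.
With 3% container overhead: ×1.03. → 122735.8 Mb.
At 15 Mbps: 122735.8 / 15 = 8182.4 s ≈ 2.27 hours.

2.3 hours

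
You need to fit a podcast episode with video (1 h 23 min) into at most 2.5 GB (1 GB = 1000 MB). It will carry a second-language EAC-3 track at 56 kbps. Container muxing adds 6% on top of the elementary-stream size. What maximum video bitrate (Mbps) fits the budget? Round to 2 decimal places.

Budget: 2.5 GB = 20000.0 Mb.
Stream payload after overhead: 20000.0 / 1.06 = 18867.9 Mb.
1 h 23 min = 83 min = 4980 s
Total bitrate budget: 18867.9 Mb / 4980 s = 3.789 Mbps.
Audio: 56 kbps = 0.056 Mbps.
Video: 3.789 − 0.056 = 3.733 Mbps.

3.73 Mbps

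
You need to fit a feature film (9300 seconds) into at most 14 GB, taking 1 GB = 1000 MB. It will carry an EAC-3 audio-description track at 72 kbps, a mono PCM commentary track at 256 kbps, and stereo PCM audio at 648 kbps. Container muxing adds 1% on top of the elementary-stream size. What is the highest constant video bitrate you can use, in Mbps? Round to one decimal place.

Budget: 14 GB = 112000.0 Mb.
Stream payload after overhead: 112000.0 / 1.01 = 110891.1 Mb.
Total bitrate budget: 110891.1 Mb / 9300 s = 11.924 Mbps.
Audio total: 72 + 256 + 648 = 976 kbps = 0.976 Mbps.
Video: 11.924 − 0.976 = 10.948 Mbps.

10.9 Mbps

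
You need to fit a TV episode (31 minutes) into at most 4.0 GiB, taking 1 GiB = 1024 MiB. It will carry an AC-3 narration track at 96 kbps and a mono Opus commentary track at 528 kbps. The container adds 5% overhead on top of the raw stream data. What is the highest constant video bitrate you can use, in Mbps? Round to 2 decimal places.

16.97 Mbps

Budget: 4.0 GiB = 34359.7 Mb.
Stream payload after overhead: 34359.7 / 1.05 = 32723.6 Mb.
31 min = 1860 s
Total bitrate budget: 32723.6 Mb / 1860 s = 17.593 Mbps.
Audio total: 96 + 528 = 624 kbps = 0.624 Mbps.
Video: 17.593 − 0.624 = 16.969 Mbps.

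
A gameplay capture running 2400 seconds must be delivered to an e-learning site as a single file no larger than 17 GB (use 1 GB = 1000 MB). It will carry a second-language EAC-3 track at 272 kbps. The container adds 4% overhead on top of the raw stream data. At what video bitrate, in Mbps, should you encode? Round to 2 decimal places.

Budget: 17 GB = 136000.0 Mb.
Stream payload after overhead: 136000.0 / 1.04 = 130769.2 Mb.
Total bitrate budget: 130769.2 Mb / 2400 s = 54.487 Mbps.
Audio: 272 kbps = 0.272 Mbps.
Video: 54.487 − 0.272 = 54.215 Mbps.

54.22 Mbps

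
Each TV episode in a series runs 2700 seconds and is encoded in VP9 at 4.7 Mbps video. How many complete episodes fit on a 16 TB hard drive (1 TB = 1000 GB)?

10086

Per item: 4.700 Mbps × 2700 s = 12,690 Mb = 1,586 MB.
Capacity: 16 TB = 128,000,000 Mb; 10086.68 items → 10086 complete.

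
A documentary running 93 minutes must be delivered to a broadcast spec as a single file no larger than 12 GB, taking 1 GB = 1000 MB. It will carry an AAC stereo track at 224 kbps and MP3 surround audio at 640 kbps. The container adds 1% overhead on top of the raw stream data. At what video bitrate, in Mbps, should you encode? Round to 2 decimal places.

16.17 Mbps

Budget: 12 GB = 96000.0 Mb.
Stream payload after overhead: 96000.0 / 1.01 = 95049.5 Mb.
93 min = 5580 s
Total bitrate budget: 95049.5 Mb / 5580 s = 17.034 Mbps.
Audio total: 224 + 640 = 864 kbps = 0.864 Mbps.
Video: 17.034 − 0.864 = 16.170 Mbps.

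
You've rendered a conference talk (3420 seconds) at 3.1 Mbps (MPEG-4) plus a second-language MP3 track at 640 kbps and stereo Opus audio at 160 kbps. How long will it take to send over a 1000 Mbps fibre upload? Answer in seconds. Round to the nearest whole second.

Audio total: 640 + 160 = 800 kbps = 0.800 Mbps.
Total bitrate: 3.900 Mbps.
File: 3.900 Mbps × 3420 s = 13338.0 Mb.
At 1000 Mbps: 13338.0 / 1000 = 13.3 s ≈ 13.3 seconds.

13 seconds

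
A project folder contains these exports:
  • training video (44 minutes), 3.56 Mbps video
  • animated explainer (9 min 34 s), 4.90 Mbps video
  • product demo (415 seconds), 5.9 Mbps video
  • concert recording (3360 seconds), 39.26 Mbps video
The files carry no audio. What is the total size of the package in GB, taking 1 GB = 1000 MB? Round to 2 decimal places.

18.32 GB

training video: 3.560 Mbps × 2640 s = 9398.4 Mb
animated explainer: 4.900 Mbps × 574 s = 2812.6 Mb
product demo: 5.900 Mbps × 415 s = 2448.5 Mb
concert recording: 39.260 Mbps × 3360 s = 131913.6 Mb
Total: 146573.1 Mb = 18321.6 MB.
= 18.32 GB.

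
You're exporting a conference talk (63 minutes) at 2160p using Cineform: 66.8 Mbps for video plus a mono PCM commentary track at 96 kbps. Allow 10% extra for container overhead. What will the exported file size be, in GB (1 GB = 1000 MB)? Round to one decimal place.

34.8 GB

63 min = 3780 s
Audio: 96 kbps = 0.096 Mbps.
Total bitrate: 66.8 + 0.096 = 66.896 Mbps.
Stream data: 66.896 Mbps × 3780 s = 252866.9 Mb.
With 10% container overhead: ×1.10.
278,154 Mb ÷ 8 = 34,769 MB → 34.77 GB.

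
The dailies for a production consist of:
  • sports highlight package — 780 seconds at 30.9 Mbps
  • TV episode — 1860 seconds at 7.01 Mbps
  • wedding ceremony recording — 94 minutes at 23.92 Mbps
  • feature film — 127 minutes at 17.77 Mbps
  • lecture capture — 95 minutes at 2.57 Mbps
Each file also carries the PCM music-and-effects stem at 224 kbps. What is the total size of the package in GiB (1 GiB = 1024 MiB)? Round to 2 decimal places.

38.06 GiB

Audio: 224 kbps = 0.224 Mbps.
sports highlight package: 31.124 Mbps × 780 s = 24276.7 Mb
TV episode: 7.234 Mbps × 1860 s = 13455.2 Mb
wedding ceremony recording: 24.144 Mbps × 5640 s = 136172.2 Mb
feature film: 17.994 Mbps × 7620 s = 137114.3 Mb
lecture capture: 2.794 Mbps × 5700 s = 15925.8 Mb
Total: 326944.2 Mb = 40868.0 MB.
= 38.06 GiB.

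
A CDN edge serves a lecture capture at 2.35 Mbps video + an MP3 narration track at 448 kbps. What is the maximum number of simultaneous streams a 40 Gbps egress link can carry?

14295

Audio: 448 kbps = 0.448 Mbps.
Per-viewer media rate: 2.798 Mbps.
40 Gbps = 40,000 Mbps; 40,000 / 2.798 = 14295.93 → 14295 viewers.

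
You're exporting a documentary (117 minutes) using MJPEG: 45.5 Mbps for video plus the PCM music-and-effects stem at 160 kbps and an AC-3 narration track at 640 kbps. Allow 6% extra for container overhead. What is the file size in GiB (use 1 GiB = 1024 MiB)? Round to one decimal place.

40.1 GiB

117 min = 7020 s
Audio total: 160 + 640 = 800 kbps = 0.800 Mbps.
Total bitrate: 45.5 + 0.800 = 46.300 Mbps.
Stream data: 46.300 Mbps × 7020 s = 325026.0 Mb.
With 6% container overhead: ×1.06.
344,528 Mb = 43,065,945,000 bytes ÷ 1,073,741,824 = 40.11 GiB.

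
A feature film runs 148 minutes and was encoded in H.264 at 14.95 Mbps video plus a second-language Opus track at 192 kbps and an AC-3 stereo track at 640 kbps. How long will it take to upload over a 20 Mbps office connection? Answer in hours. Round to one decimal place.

1.9 hours

148 min = 8880 s
Audio total: 192 + 640 = 832 kbps = 0.832 Mbps.
Total bitrate: 15.782 Mbps.
File: 15.782 Mbps × 8880 s = 140144.2 Mb.
At 20 Mbps: 140144.2 / 20 = 7007.2 s ≈ 1.95 hours.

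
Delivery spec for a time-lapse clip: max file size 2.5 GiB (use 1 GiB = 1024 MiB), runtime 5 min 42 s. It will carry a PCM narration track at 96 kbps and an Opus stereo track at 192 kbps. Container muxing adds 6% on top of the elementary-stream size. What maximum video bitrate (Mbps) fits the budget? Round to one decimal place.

58.9 Mbps

Budget: 2.5 GiB = 21474.8 Mb.
Stream payload after overhead: 21474.8 / 1.06 = 20259.3 Mb.
5 min 42 s = 342 s
Total bitrate budget: 20259.3 Mb / 342 s = 59.238 Mbps.
Audio total: 96 + 192 = 288 kbps = 0.288 Mbps.
Video: 59.238 − 0.288 = 58.950 Mbps.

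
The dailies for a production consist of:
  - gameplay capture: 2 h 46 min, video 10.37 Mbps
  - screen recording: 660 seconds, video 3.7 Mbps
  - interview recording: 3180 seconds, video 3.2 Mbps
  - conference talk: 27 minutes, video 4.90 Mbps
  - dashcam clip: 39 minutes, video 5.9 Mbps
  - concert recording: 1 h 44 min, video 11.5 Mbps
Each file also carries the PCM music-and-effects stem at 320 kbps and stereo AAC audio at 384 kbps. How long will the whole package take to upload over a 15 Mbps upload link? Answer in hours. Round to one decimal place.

Audio total: 320 + 384 = 704 kbps = 0.704 Mbps.
gameplay capture: 11.074 Mbps × 9960 s = 110297.0 Mb
screen recording: 4.404 Mbps × 660 s = 2906.6 Mb
interview recording: 3.904 Mbps × 3180 s = 12414.7 Mb
conference talk: 5.604 Mbps × 1620 s = 9078.5 Mb
dashcam clip: 6.604 Mbps × 2340 s = 15453.4 Mb
concert recording: 12.204 Mbps × 6240 s = 76153.0 Mb
Total: 226303.2 Mb = 28287.9 MB.
At 15 Mbps: 226303.2 / 15 = 15087 s ≈ 4.19 hours.

4.2 hours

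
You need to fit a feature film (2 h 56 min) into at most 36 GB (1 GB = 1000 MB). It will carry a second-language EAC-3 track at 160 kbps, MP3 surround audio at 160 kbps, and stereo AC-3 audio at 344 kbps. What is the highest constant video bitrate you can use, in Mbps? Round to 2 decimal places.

26.61 Mbps

Budget: 36 GB = 288000.0 Mb.
2 h 56 min = 176 min = 10560 s
Total bitrate budget: 288000.0 Mb / 10560 s = 27.273 Mbps.
Audio total: 160 + 160 + 344 = 664 kbps = 0.664 Mbps.
Video: 27.273 − 0.664 = 26.609 Mbps.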